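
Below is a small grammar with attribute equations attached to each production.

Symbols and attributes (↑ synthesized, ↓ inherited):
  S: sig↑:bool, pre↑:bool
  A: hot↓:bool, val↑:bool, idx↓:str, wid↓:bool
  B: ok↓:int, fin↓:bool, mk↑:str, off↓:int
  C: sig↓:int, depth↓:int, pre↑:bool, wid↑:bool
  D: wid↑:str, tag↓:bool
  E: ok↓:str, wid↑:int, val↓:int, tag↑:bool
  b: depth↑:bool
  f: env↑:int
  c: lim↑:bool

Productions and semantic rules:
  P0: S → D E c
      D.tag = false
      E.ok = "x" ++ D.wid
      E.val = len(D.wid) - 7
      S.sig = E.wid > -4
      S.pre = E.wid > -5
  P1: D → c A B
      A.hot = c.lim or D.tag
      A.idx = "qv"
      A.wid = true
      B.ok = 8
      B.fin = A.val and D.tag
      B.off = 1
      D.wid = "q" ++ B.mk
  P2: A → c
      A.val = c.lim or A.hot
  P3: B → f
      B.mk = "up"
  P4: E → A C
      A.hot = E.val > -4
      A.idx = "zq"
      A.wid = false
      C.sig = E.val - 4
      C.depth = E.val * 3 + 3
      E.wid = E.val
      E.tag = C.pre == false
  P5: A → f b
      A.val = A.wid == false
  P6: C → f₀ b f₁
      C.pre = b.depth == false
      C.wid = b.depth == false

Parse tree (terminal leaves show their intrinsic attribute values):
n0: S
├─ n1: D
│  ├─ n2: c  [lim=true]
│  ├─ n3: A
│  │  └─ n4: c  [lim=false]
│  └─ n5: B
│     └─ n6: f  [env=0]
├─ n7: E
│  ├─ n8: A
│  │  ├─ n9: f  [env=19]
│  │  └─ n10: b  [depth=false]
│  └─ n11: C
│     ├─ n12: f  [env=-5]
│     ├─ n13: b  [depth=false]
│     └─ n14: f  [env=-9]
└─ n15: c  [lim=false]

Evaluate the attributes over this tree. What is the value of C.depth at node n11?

1. n1.tag = false  [false]
2. n2.lim = true  [terminal]
3. n3.hot = true  [c.lim or D.tag]
4. n3.idx = "qv"  ["qv"]
5. n3.wid = true  [true]
6. n4.lim = false  [terminal]
7. n3.val = true  [c.lim or A.hot]
8. n5.ok = 8  [8]
9. n5.fin = false  [A.val and D.tag]
10. n5.off = 1  [1]
11. n6.env = 0  [terminal]
12. n5.mk = "up"  ["up"]
13. n1.wid = "qup"  ["q" ++ B.mk]
14. n7.ok = "xqup"  ["x" ++ D.wid]
15. n7.val = -4  [len(D.wid) - 7]
16. n8.hot = false  [E.val > -4]
17. n8.idx = "zq"  ["zq"]
18. n8.wid = false  [false]
19. n9.env = 19  [terminal]
20. n10.depth = false  [terminal]
21. n8.val = true  [A.wid == false]
22. n11.sig = -8  [E.val - 4]
23. n11.depth = -9  [E.val * 3 + 3]
24. n12.env = -5  [terminal]
25. n13.depth = false  [terminal]
26. n14.env = -9  [terminal]
27. n11.pre = true  [b.depth == false]
28. n11.wid = true  [b.depth == false]
29. n7.wid = -4  [E.val]
30. n7.tag = false  [C.pre == false]
31. n15.lim = false  [terminal]
32. n0.sig = false  [E.wid > -4]
33. n0.pre = true  [E.wid > -5]

-9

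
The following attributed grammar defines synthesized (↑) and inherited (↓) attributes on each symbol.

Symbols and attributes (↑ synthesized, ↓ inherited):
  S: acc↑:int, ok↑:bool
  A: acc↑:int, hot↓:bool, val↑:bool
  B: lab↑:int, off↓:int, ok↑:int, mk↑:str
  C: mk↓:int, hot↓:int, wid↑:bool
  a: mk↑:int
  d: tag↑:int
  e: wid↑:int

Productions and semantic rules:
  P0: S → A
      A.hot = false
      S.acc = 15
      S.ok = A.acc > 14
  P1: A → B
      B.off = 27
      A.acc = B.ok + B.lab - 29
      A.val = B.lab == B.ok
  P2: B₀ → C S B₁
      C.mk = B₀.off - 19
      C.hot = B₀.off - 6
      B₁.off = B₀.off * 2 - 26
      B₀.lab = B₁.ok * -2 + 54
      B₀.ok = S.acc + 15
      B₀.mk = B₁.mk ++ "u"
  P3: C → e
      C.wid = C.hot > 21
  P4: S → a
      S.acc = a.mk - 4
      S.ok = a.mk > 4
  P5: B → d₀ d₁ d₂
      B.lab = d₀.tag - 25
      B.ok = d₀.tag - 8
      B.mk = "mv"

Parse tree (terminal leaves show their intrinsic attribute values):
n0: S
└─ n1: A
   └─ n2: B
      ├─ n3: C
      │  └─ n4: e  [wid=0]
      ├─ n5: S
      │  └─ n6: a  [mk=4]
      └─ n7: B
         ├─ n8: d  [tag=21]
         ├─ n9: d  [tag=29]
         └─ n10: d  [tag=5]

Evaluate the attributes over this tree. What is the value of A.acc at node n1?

14

1. n1.hot = false  [false]
2. n2.off = 27  [27]
3. n3.mk = 8  [B₀.off - 19]
4. n3.hot = 21  [B₀.off - 6]
5. n4.wid = 0  [terminal]
6. n3.wid = false  [C.hot > 21]
7. n6.mk = 4  [terminal]
8. n5.acc = 0  [a.mk - 4]
9. n5.ok = false  [a.mk > 4]
10. n7.off = 28  [B₀.off * 2 - 26]
11. n8.tag = 21  [terminal]
12. n9.tag = 29  [terminal]
13. n10.tag = 5  [terminal]
14. n7.lab = -4  [d₀.tag - 25]
15. n7.ok = 13  [d₀.tag - 8]
16. n7.mk = "mv"  ["mv"]
17. n2.lab = 28  [B₁.ok * -2 + 54]
18. n2.ok = 15  [S.acc + 15]
19. n2.mk = "mvu"  [B₁.mk ++ "u"]
20. n1.acc = 14  [B.ok + B.lab - 29]
21. n1.val = false  [B.lab == B.ok]
22. n0.acc = 15  [15]
23. n0.ok = false  [A.acc > 14]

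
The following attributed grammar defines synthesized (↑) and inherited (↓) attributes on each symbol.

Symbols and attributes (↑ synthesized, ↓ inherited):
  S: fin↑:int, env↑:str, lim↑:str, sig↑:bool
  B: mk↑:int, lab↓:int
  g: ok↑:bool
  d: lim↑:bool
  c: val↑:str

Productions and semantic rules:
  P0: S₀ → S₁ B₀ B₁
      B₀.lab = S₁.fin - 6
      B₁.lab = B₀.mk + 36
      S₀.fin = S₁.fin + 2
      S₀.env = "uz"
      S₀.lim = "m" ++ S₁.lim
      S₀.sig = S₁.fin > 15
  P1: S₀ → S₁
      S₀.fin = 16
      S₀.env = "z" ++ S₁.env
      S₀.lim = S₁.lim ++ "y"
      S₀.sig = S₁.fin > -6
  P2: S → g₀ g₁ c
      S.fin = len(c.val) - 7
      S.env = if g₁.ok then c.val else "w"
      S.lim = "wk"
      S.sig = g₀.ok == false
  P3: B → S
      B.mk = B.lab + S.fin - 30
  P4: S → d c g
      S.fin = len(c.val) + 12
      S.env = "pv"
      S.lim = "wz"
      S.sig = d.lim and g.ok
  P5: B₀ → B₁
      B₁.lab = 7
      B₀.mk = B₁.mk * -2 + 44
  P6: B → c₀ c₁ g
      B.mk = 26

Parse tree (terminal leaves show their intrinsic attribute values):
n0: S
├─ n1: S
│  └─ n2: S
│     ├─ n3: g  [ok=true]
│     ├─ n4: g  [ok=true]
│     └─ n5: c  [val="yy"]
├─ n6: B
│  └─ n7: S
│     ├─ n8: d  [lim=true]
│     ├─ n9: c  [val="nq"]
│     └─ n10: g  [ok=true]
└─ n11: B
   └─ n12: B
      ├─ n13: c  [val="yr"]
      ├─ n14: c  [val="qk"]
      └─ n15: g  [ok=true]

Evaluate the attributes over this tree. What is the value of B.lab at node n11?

30

1. n3.ok = true  [terminal]
2. n4.ok = true  [terminal]
3. n5.val = "yy"  [terminal]
4. n2.fin = -5  [len(c.val) - 7]
5. n2.env = "yy"  [if g₁.ok then c.val else "w"]
6. n2.lim = "wk"  ["wk"]
7. n2.sig = false  [g₀.ok == false]
8. n1.fin = 16  [16]
9. n1.env = "zyy"  ["z" ++ S₁.env]
10. n1.lim = "wky"  [S₁.lim ++ "y"]
11. n1.sig = true  [S₁.fin > -6]
12. n6.lab = 10  [S₁.fin - 6]
13. n8.lim = true  [terminal]
14. n9.val = "nq"  [terminal]
15. n10.ok = true  [terminal]
16. n7.fin = 14  [len(c.val) + 12]
17. n7.env = "pv"  ["pv"]
18. n7.lim = "wz"  ["wz"]
19. n7.sig = true  [d.lim and g.ok]
20. n6.mk = -6  [B.lab + S.fin - 30]
21. n11.lab = 30  [B₀.mk + 36]
22. n12.lab = 7  [7]
23. n13.val = "yr"  [terminal]
24. n14.val = "qk"  [terminal]
25. n15.ok = true  [terminal]
26. n12.mk = 26  [26]
27. n11.mk = -8  [B₁.mk * -2 + 44]
28. n0.fin = 18  [S₁.fin + 2]
29. n0.env = "uz"  ["uz"]
30. n0.lim = "mwky"  ["m" ++ S₁.lim]
31. n0.sig = true  [S₁.fin > 15]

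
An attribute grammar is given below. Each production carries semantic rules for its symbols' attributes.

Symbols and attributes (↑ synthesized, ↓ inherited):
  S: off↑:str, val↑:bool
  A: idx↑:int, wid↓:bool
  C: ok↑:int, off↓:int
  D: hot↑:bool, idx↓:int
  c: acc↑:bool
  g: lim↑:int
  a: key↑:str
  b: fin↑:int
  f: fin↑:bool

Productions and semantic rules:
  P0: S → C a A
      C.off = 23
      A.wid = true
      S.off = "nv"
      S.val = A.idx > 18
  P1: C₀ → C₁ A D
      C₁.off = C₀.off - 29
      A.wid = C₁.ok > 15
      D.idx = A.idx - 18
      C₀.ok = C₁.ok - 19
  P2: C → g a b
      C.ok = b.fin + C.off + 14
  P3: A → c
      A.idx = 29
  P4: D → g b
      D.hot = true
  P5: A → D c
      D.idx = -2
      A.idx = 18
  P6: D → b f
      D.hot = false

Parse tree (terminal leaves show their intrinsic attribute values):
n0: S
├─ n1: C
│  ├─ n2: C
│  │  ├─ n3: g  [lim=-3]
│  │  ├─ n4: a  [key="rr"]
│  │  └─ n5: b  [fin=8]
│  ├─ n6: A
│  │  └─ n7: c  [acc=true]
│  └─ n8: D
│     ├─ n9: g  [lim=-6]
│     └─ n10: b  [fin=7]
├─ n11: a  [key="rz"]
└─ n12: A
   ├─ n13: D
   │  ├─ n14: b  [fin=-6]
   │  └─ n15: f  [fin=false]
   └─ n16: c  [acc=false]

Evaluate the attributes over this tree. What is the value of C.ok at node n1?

1. n1.off = 23  [23]
2. n2.off = -6  [C₀.off - 29]
3. n3.lim = -3  [terminal]
4. n4.key = "rr"  [terminal]
5. n5.fin = 8  [terminal]
6. n2.ok = 16  [b.fin + C.off + 14]
7. n6.wid = true  [C₁.ok > 15]
8. n7.acc = true  [terminal]
9. n6.idx = 29  [29]
10. n8.idx = 11  [A.idx - 18]
11. n9.lim = -6  [terminal]
12. n10.fin = 7  [terminal]
13. n8.hot = true  [true]
14. n1.ok = -3  [C₁.ok - 19]
15. n11.key = "rz"  [terminal]
16. n12.wid = true  [true]
17. n13.idx = -2  [-2]
18. n14.fin = -6  [terminal]
19. n15.fin = false  [terminal]
20. n13.hot = false  [false]
21. n16.acc = false  [terminal]
22. n12.idx = 18  [18]
23. n0.off = "nv"  ["nv"]
24. n0.val = false  [A.idx > 18]

-3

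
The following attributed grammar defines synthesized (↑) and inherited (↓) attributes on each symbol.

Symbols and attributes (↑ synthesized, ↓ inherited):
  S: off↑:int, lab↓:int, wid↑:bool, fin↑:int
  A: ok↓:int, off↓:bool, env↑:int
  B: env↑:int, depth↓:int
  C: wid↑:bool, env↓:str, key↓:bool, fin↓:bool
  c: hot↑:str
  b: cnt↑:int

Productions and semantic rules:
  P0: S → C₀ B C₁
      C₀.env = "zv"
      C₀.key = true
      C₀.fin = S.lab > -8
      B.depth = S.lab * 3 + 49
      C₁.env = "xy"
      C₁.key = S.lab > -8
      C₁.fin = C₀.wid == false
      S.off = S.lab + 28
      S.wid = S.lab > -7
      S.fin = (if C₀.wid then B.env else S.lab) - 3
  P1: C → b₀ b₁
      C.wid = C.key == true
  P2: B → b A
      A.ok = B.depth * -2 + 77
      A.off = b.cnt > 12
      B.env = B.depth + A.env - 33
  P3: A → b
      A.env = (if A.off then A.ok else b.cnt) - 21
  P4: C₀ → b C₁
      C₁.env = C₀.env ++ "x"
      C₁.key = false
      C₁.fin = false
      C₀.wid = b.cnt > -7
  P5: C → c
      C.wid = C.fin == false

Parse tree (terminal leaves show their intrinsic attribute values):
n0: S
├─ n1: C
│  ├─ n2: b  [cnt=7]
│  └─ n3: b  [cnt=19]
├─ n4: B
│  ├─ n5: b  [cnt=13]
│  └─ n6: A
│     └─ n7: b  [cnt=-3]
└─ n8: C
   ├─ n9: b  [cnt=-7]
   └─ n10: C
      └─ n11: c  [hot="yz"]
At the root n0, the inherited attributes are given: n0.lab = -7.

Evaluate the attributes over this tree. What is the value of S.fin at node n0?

1. n0.lab = -7  [given at root]
2. n1.env = "zv"  ["zv"]
3. n1.key = true  [true]
4. n1.fin = true  [S.lab > -8]
5. n2.cnt = 7  [terminal]
6. n3.cnt = 19  [terminal]
7. n1.wid = true  [C.key == true]
8. n4.depth = 28  [S.lab * 3 + 49]
9. n5.cnt = 13  [terminal]
10. n6.ok = 21  [B.depth * -2 + 77]
11. n6.off = true  [b.cnt > 12]
12. n7.cnt = -3  [terminal]
13. n6.env = 0  [(if A.off then A.ok else b.cnt) - 21]
14. n4.env = -5  [B.depth + A.env - 33]
15. n8.env = "xy"  ["xy"]
16. n8.key = true  [S.lab > -8]
17. n8.fin = false  [C₀.wid == false]
18. n9.cnt = -7  [terminal]
19. n10.env = "xyx"  [C₀.env ++ "x"]
20. n10.key = false  [false]
21. n10.fin = false  [false]
22. n11.hot = "yz"  [terminal]
23. n10.wid = true  [C.fin == false]
24. n8.wid = false  [b.cnt > -7]
25. n0.off = 21  [S.lab + 28]
26. n0.wid = false  [S.lab > -7]
27. n0.fin = -8  [(if C₀.wid then B.env else S.lab) - 3]

-8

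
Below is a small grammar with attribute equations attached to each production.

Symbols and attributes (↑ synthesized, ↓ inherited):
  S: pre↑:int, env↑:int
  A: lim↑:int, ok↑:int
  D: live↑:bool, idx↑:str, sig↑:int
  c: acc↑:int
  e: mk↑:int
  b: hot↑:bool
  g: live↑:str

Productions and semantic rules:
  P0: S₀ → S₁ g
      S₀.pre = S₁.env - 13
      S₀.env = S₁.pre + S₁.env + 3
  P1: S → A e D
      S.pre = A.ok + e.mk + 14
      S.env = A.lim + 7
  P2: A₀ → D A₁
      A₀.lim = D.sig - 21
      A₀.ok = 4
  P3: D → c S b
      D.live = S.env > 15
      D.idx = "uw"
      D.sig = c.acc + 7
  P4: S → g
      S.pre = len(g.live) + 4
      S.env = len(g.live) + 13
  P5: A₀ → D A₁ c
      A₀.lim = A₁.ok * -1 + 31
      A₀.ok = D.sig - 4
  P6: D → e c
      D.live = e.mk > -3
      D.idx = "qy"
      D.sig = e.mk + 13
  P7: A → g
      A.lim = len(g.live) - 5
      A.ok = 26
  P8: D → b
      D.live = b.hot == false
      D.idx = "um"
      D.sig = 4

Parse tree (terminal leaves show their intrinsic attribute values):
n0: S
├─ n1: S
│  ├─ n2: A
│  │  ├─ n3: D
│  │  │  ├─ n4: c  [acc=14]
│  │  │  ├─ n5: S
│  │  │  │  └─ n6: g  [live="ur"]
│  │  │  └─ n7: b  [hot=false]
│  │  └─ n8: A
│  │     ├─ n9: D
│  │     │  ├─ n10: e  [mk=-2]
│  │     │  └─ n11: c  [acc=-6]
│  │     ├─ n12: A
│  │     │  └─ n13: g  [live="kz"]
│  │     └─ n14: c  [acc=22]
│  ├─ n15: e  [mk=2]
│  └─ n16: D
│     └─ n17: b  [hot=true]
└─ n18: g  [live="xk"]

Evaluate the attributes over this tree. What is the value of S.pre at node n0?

1. n4.acc = 14  [terminal]
2. n6.live = "ur"  [terminal]
3. n5.pre = 6  [len(g.live) + 4]
4. n5.env = 15  [len(g.live) + 13]
5. n7.hot = false  [terminal]
6. n3.live = false  [S.env > 15]
7. n3.idx = "uw"  ["uw"]
8. n3.sig = 21  [c.acc + 7]
9. n10.mk = -2  [terminal]
10. n11.acc = -6  [terminal]
11. n9.live = true  [e.mk > -3]
12. n9.idx = "qy"  ["qy"]
13. n9.sig = 11  [e.mk + 13]
14. n13.live = "kz"  [terminal]
15. n12.lim = -3  [len(g.live) - 5]
16. n12.ok = 26  [26]
17. n14.acc = 22  [terminal]
18. n8.lim = 5  [A₁.ok * -1 + 31]
19. n8.ok = 7  [D.sig - 4]
20. n2.lim = 0  [D.sig - 21]
21. n2.ok = 4  [4]
22. n15.mk = 2  [terminal]
23. n17.hot = true  [terminal]
24. n16.live = false  [b.hot == false]
25. n16.idx = "um"  ["um"]
26. n16.sig = 4  [4]
27. n1.pre = 20  [A.ok + e.mk + 14]
28. n1.env = 7  [A.lim + 7]
29. n18.live = "xk"  [terminal]
30. n0.pre = -6  [S₁.env - 13]
31. n0.env = 30  [S₁.pre + S₁.env + 3]

-6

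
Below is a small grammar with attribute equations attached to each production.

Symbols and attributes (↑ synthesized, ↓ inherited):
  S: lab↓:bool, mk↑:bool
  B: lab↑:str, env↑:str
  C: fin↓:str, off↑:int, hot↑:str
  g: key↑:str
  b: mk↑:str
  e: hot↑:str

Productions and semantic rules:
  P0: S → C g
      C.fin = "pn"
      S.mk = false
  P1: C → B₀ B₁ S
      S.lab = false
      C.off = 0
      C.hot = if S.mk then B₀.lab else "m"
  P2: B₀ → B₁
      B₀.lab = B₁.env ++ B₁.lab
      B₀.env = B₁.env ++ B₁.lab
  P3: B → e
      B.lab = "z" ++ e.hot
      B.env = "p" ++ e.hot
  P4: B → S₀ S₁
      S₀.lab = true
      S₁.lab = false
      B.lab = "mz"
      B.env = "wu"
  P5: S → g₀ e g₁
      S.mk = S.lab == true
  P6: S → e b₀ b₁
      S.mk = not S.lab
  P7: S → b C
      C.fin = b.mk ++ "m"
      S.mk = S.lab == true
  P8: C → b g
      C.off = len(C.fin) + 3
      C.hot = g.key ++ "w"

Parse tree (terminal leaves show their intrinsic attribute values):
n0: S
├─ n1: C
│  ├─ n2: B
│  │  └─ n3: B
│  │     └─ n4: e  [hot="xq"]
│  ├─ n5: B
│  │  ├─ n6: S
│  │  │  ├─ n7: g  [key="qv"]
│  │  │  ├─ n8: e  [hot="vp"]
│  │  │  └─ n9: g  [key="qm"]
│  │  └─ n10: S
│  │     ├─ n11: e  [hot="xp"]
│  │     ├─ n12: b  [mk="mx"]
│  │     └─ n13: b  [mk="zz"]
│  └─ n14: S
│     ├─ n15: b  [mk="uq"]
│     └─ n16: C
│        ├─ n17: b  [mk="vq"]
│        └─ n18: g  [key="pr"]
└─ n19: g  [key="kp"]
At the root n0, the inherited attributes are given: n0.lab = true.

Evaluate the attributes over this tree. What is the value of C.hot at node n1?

"m"

1. n0.lab = true  [given at root]
2. n1.fin = "pn"  ["pn"]
3. n4.hot = "xq"  [terminal]
4. n3.lab = "zxq"  ["z" ++ e.hot]
5. n3.env = "pxq"  ["p" ++ e.hot]
6. n2.lab = "pxqzxq"  [B₁.env ++ B₁.lab]
7. n2.env = "pxqzxq"  [B₁.env ++ B₁.lab]
8. n6.lab = true  [true]
9. n7.key = "qv"  [terminal]
10. n8.hot = "vp"  [terminal]
11. n9.key = "qm"  [terminal]
12. n6.mk = true  [S.lab == true]
13. n10.lab = false  [false]
14. n11.hot = "xp"  [terminal]
15. n12.mk = "mx"  [terminal]
16. n13.mk = "zz"  [terminal]
17. n10.mk = true  [not S.lab]
18. n5.lab = "mz"  ["mz"]
19. n5.env = "wu"  ["wu"]
20. n14.lab = false  [false]
21. n15.mk = "uq"  [terminal]
22. n16.fin = "uqm"  [b.mk ++ "m"]
23. n17.mk = "vq"  [terminal]
24. n18.key = "pr"  [terminal]
25. n16.off = 6  [len(C.fin) + 3]
26. n16.hot = "prw"  [g.key ++ "w"]
27. n14.mk = false  [S.lab == true]
28. n1.off = 0  [0]
29. n1.hot = "m"  [if S.mk then B₀.lab else "m"]
30. n19.key = "kp"  [terminal]
31. n0.mk = false  [false]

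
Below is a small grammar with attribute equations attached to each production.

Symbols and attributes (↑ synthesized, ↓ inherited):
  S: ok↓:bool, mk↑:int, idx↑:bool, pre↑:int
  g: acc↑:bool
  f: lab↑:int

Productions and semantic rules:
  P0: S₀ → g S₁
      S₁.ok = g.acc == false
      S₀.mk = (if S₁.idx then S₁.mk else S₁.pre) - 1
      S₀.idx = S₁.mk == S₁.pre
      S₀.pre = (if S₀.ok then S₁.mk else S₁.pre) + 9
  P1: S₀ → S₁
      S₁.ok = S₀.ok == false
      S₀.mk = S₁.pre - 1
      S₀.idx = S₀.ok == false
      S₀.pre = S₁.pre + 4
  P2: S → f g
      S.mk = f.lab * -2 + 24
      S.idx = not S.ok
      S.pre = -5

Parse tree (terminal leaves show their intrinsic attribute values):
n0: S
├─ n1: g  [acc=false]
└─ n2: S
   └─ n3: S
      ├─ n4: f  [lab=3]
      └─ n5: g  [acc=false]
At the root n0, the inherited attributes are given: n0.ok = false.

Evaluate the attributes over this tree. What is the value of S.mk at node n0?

1. n0.ok = false  [given at root]
2. n1.acc = false  [terminal]
3. n2.ok = true  [g.acc == false]
4. n3.ok = false  [S₀.ok == false]
5. n4.lab = 3  [terminal]
6. n5.acc = false  [terminal]
7. n3.mk = 18  [f.lab * -2 + 24]
8. n3.idx = true  [not S.ok]
9. n3.pre = -5  [-5]
10. n2.mk = -6  [S₁.pre - 1]
11. n2.idx = false  [S₀.ok == false]
12. n2.pre = -1  [S₁.pre + 4]
13. n0.mk = -2  [(if S₁.idx then S₁.mk else S₁.pre) - 1]
14. n0.idx = false  [S₁.mk == S₁.pre]
15. n0.pre = 8  [(if S₀.ok then S₁.mk else S₁.pre) + 9]

-2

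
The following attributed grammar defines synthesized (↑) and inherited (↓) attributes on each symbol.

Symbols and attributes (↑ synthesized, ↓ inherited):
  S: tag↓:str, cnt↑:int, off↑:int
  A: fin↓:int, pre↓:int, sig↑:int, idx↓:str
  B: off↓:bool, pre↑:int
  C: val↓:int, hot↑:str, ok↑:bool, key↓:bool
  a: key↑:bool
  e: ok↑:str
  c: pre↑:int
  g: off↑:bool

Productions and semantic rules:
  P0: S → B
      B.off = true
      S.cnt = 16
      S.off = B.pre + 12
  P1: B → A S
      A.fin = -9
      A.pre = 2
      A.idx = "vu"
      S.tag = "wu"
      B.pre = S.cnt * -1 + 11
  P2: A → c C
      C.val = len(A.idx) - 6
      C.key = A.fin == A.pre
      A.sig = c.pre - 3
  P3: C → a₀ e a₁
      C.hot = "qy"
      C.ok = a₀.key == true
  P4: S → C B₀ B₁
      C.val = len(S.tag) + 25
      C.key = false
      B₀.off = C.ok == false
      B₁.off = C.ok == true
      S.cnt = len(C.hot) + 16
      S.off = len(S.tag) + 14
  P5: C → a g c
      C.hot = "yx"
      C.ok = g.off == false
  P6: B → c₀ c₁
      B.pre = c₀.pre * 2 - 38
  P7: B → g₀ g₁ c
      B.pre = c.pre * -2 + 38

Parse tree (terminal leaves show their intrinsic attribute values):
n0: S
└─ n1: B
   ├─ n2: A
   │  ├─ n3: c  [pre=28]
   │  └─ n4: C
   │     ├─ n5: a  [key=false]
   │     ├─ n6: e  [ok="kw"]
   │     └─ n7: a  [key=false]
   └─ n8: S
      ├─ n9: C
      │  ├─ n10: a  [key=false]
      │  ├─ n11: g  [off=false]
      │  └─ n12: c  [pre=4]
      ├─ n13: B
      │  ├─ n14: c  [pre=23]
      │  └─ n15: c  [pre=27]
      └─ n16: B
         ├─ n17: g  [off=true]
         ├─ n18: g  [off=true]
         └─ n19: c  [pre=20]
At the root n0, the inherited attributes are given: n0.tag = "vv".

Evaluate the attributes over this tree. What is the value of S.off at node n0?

5

1. n0.tag = "vv"  [given at root]
2. n1.off = true  [true]
3. n2.fin = -9  [-9]
4. n2.pre = 2  [2]
5. n2.idx = "vu"  ["vu"]
6. n3.pre = 28  [terminal]
7. n4.val = -4  [len(A.idx) - 6]
8. n4.key = false  [A.fin == A.pre]
9. n5.key = false  [terminal]
10. n6.ok = "kw"  [terminal]
11. n7.key = false  [terminal]
12. n4.hot = "qy"  ["qy"]
13. n4.ok = false  [a₀.key == true]
14. n2.sig = 25  [c.pre - 3]
15. n8.tag = "wu"  ["wu"]
16. n9.val = 27  [len(S.tag) + 25]
17. n9.key = false  [false]
18. n10.key = false  [terminal]
19. n11.off = false  [terminal]
20. n12.pre = 4  [terminal]
21. n9.hot = "yx"  ["yx"]
22. n9.ok = true  [g.off == false]
23. n13.off = false  [C.ok == false]
24. n14.pre = 23  [terminal]
25. n15.pre = 27  [terminal]
26. n13.pre = 8  [c₀.pre * 2 - 38]
27. n16.off = true  [C.ok == true]
28. n17.off = true  [terminal]
29. n18.off = true  [terminal]
30. n19.pre = 20  [terminal]
31. n16.pre = -2  [c.pre * -2 + 38]
32. n8.cnt = 18  [len(C.hot) + 16]
33. n8.off = 16  [len(S.tag) + 14]
34. n1.pre = -7  [S.cnt * -1 + 11]
35. n0.cnt = 16  [16]
36. n0.off = 5  [B.pre + 12]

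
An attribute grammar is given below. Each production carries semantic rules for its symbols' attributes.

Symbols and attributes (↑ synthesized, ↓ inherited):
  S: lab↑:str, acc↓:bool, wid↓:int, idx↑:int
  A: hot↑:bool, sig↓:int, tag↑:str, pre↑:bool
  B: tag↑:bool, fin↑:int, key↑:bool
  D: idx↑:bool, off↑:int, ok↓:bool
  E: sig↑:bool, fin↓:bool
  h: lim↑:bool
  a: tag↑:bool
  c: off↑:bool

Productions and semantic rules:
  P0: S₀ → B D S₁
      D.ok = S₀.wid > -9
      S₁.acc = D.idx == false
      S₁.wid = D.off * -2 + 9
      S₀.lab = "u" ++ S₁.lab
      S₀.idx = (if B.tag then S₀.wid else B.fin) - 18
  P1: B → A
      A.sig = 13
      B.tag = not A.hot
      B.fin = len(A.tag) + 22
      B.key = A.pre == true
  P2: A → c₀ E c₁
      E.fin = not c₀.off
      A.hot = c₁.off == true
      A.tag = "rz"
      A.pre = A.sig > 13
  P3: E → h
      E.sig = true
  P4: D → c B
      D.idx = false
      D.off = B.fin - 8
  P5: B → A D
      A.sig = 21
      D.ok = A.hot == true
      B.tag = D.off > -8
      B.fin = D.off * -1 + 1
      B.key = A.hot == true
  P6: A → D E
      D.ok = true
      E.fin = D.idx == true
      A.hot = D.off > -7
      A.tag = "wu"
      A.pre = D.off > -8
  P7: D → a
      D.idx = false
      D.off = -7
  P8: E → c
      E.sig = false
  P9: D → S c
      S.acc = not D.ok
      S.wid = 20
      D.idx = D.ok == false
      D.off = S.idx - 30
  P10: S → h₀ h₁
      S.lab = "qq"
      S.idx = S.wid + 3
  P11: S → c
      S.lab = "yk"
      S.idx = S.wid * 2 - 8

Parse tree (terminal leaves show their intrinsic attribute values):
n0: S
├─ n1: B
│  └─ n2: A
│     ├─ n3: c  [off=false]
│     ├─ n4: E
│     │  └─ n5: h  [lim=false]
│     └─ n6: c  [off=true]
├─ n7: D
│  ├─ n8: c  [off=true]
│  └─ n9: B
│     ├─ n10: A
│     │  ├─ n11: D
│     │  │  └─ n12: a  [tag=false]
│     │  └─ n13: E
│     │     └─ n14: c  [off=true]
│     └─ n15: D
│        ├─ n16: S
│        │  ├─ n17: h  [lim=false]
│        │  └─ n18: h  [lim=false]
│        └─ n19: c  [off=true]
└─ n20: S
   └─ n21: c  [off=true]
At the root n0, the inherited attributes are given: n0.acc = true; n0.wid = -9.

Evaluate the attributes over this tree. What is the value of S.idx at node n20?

10

1. n0.acc = true  [given at root]
2. n0.wid = -9  [given at root]
3. n2.sig = 13  [13]
4. n3.off = false  [terminal]
5. n4.fin = true  [not c₀.off]
6. n5.lim = false  [terminal]
7. n4.sig = true  [true]
8. n6.off = true  [terminal]
9. n2.hot = true  [c₁.off == true]
10. n2.tag = "rz"  ["rz"]
11. n2.pre = false  [A.sig > 13]
12. n1.tag = false  [not A.hot]
13. n1.fin = 24  [len(A.tag) + 22]
14. n1.key = false  [A.pre == true]
15. n7.ok = false  [S₀.wid > -9]
16. n8.off = true  [terminal]
17. n10.sig = 21  [21]
18. n11.ok = true  [true]
19. n12.tag = false  [terminal]
20. n11.idx = false  [false]
21. n11.off = -7  [-7]
22. n13.fin = false  [D.idx == true]
23. n14.off = true  [terminal]
24. n13.sig = false  [false]
25. n10.hot = false  [D.off > -7]
26. n10.tag = "wu"  ["wu"]
27. n10.pre = true  [D.off > -8]
28. n15.ok = false  [A.hot == true]
29. n16.acc = true  [not D.ok]
30. n16.wid = 20  [20]
31. n17.lim = false  [terminal]
32. n18.lim = false  [terminal]
33. n16.lab = "qq"  ["qq"]
34. n16.idx = 23  [S.wid + 3]
35. n19.off = true  [terminal]
36. n15.idx = true  [D.ok == false]
37. n15.off = -7  [S.idx - 30]
38. n9.tag = true  [D.off > -8]
39. n9.fin = 8  [D.off * -1 + 1]
40. n9.key = false  [A.hot == true]
41. n7.idx = false  [false]
42. n7.off = 0  [B.fin - 8]
43. n20.acc = true  [D.idx == false]
44. n20.wid = 9  [D.off * -2 + 9]
45. n21.off = true  [terminal]
46. n20.lab = "yk"  ["yk"]
47. n20.idx = 10  [S.wid * 2 - 8]
48. n0.lab = "uyk"  ["u" ++ S₁.lab]
49. n0.idx = 6  [(if B.tag then S₀.wid else B.fin) - 18]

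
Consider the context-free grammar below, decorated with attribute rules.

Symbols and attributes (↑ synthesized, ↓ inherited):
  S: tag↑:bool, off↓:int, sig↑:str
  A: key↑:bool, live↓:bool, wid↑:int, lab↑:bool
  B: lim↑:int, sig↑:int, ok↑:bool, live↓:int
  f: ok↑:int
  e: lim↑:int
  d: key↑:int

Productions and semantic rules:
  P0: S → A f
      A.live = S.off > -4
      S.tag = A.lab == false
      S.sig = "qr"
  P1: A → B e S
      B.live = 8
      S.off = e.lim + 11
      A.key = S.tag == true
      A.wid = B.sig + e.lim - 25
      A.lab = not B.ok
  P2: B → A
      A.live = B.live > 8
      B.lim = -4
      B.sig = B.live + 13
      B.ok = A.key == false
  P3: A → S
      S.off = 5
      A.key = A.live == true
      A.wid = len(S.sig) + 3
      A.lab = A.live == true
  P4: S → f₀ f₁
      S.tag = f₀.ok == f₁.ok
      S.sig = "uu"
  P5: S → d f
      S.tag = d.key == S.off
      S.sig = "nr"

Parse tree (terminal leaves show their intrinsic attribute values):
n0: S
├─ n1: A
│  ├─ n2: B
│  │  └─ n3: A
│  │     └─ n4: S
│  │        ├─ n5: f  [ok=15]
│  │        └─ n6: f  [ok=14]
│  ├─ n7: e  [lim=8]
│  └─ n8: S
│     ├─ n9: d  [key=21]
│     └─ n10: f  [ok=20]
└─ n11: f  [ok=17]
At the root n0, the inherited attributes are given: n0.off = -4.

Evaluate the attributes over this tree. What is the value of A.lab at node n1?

1. n0.off = -4  [given at root]
2. n1.live = false  [S.off > -4]
3. n2.live = 8  [8]
4. n3.live = false  [B.live > 8]
5. n4.off = 5  [5]
6. n5.ok = 15  [terminal]
7. n6.ok = 14  [terminal]
8. n4.tag = false  [f₀.ok == f₁.ok]
9. n4.sig = "uu"  ["uu"]
10. n3.key = false  [A.live == true]
11. n3.wid = 5  [len(S.sig) + 3]
12. n3.lab = false  [A.live == true]
13. n2.lim = -4  [-4]
14. n2.sig = 21  [B.live + 13]
15. n2.ok = true  [A.key == false]
16. n7.lim = 8  [terminal]
17. n8.off = 19  [e.lim + 11]
18. n9.key = 21  [terminal]
19. n10.ok = 20  [terminal]
20. n8.tag = false  [d.key == S.off]
21. n8.sig = "nr"  ["nr"]
22. n1.key = false  [S.tag == true]
23. n1.wid = 4  [B.sig + e.lim - 25]
24. n1.lab = false  [not B.ok]
25. n11.ok = 17  [terminal]
26. n0.tag = true  [A.lab == false]
27. n0.sig = "qr"  ["qr"]

false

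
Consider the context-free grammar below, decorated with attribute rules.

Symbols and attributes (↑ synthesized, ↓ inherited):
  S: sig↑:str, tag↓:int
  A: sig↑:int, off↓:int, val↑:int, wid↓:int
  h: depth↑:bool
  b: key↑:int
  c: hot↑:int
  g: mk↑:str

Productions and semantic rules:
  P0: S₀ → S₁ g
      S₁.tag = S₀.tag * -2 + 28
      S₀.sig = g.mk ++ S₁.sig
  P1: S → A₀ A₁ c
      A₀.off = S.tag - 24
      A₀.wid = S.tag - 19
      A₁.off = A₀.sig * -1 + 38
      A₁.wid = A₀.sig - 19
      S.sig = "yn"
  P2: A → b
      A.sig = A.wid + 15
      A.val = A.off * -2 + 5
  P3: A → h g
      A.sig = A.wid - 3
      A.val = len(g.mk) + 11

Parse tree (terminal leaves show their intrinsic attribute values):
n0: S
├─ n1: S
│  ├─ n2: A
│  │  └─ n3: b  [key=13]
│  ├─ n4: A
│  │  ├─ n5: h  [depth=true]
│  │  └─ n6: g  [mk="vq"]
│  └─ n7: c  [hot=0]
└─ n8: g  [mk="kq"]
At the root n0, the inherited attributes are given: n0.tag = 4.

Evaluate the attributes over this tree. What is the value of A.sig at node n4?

-6

1. n0.tag = 4  [given at root]
2. n1.tag = 20  [S₀.tag * -2 + 28]
3. n2.off = -4  [S.tag - 24]
4. n2.wid = 1  [S.tag - 19]
5. n3.key = 13  [terminal]
6. n2.sig = 16  [A.wid + 15]
7. n2.val = 13  [A.off * -2 + 5]
8. n4.off = 22  [A₀.sig * -1 + 38]
9. n4.wid = -3  [A₀.sig - 19]
10. n5.depth = true  [terminal]
11. n6.mk = "vq"  [terminal]
12. n4.sig = -6  [A.wid - 3]
13. n4.val = 13  [len(g.mk) + 11]
14. n7.hot = 0  [terminal]
15. n1.sig = "yn"  ["yn"]
16. n8.mk = "kq"  [terminal]
17. n0.sig = "kqyn"  [g.mk ++ S₁.sig]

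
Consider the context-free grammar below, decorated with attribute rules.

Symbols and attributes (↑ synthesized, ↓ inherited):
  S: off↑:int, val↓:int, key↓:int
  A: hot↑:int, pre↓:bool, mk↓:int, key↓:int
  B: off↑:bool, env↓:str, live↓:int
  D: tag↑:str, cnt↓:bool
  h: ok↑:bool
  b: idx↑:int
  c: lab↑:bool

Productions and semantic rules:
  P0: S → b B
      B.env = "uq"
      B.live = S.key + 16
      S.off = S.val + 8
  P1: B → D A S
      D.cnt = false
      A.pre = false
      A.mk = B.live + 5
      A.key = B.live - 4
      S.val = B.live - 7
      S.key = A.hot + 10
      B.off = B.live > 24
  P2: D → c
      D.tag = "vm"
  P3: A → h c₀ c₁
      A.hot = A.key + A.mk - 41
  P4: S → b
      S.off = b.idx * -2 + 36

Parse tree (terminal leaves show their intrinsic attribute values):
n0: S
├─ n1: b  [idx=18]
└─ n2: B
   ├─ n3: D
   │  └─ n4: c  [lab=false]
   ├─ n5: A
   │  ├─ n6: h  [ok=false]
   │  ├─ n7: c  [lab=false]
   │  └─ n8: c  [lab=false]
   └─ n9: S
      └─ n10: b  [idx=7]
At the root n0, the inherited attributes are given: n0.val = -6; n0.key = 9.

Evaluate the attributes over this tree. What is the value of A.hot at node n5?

1. n0.val = -6  [given at root]
2. n0.key = 9  [given at root]
3. n1.idx = 18  [terminal]
4. n2.env = "uq"  ["uq"]
5. n2.live = 25  [S.key + 16]
6. n3.cnt = false  [false]
7. n4.lab = false  [terminal]
8. n3.tag = "vm"  ["vm"]
9. n5.pre = false  [false]
10. n5.mk = 30  [B.live + 5]
11. n5.key = 21  [B.live - 4]
12. n6.ok = false  [terminal]
13. n7.lab = false  [terminal]
14. n8.lab = false  [terminal]
15. n5.hot = 10  [A.key + A.mk - 41]
16. n9.val = 18  [B.live - 7]
17. n9.key = 20  [A.hot + 10]
18. n10.idx = 7  [terminal]
19. n9.off = 22  [b.idx * -2 + 36]
20. n2.off = true  [B.live > 24]
21. n0.off = 2  [S.val + 8]

10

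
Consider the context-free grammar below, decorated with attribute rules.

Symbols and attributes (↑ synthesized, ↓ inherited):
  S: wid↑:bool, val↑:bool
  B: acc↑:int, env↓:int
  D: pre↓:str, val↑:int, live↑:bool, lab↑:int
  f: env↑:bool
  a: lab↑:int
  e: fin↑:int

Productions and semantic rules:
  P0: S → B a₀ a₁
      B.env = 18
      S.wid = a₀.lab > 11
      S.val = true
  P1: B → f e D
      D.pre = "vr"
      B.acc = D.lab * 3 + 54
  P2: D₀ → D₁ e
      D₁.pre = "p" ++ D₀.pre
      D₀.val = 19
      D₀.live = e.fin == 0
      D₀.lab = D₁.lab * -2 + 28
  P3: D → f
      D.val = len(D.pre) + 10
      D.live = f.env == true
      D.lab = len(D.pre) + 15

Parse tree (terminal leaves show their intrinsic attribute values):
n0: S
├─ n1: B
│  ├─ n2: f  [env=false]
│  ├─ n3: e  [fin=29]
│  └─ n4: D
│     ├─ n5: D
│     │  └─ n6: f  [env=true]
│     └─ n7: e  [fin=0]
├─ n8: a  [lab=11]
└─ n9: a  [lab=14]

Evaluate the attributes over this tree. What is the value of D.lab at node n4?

-8

1. n1.env = 18  [18]
2. n2.env = false  [terminal]
3. n3.fin = 29  [terminal]
4. n4.pre = "vr"  ["vr"]
5. n5.pre = "pvr"  ["p" ++ D₀.pre]
6. n6.env = true  [terminal]
7. n5.val = 13  [len(D.pre) + 10]
8. n5.live = true  [f.env == true]
9. n5.lab = 18  [len(D.pre) + 15]
10. n7.fin = 0  [terminal]
11. n4.val = 19  [19]
12. n4.live = true  [e.fin == 0]
13. n4.lab = -8  [D₁.lab * -2 + 28]
14. n1.acc = 30  [D.lab * 3 + 54]
15. n8.lab = 11  [terminal]
16. n9.lab = 14  [terminal]
17. n0.wid = false  [a₀.lab > 11]
18. n0.val = true  [true]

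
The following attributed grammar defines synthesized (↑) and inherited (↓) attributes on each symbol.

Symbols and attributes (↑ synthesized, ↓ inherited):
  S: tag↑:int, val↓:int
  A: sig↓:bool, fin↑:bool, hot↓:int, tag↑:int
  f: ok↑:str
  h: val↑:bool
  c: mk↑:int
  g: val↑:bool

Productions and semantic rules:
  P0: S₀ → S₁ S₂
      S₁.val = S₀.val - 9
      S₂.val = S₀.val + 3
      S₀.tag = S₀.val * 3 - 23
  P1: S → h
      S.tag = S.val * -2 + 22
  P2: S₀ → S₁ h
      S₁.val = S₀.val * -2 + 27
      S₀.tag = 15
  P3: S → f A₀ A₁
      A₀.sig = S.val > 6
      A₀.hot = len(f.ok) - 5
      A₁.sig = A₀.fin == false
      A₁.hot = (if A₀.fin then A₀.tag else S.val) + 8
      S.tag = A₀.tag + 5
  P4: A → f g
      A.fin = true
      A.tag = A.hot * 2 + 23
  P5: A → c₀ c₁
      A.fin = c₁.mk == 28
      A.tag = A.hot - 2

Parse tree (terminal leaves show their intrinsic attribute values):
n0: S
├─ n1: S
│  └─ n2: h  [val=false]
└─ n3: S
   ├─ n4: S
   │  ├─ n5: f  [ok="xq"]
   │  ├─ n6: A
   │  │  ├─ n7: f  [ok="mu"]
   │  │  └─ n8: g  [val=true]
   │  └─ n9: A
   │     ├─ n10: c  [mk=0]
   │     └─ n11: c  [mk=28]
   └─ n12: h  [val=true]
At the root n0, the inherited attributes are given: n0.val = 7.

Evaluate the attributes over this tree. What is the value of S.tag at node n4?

22

1. n0.val = 7  [given at root]
2. n1.val = -2  [S₀.val - 9]
3. n2.val = false  [terminal]
4. n1.tag = 26  [S.val * -2 + 22]
5. n3.val = 10  [S₀.val + 3]
6. n4.val = 7  [S₀.val * -2 + 27]
7. n5.ok = "xq"  [terminal]
8. n6.sig = true  [S.val > 6]
9. n6.hot = -3  [len(f.ok) - 5]
10. n7.ok = "mu"  [terminal]
11. n8.val = true  [terminal]
12. n6.fin = true  [true]
13. n6.tag = 17  [A.hot * 2 + 23]
14. n9.sig = false  [A₀.fin == false]
15. n9.hot = 25  [(if A₀.fin then A₀.tag else S.val) + 8]
16. n10.mk = 0  [terminal]
17. n11.mk = 28  [terminal]
18. n9.fin = true  [c₁.mk == 28]
19. n9.tag = 23  [A.hot - 2]
20. n4.tag = 22  [A₀.tag + 5]
21. n12.val = true  [terminal]
22. n3.tag = 15  [15]
23. n0.tag = -2  [S₀.val * 3 - 23]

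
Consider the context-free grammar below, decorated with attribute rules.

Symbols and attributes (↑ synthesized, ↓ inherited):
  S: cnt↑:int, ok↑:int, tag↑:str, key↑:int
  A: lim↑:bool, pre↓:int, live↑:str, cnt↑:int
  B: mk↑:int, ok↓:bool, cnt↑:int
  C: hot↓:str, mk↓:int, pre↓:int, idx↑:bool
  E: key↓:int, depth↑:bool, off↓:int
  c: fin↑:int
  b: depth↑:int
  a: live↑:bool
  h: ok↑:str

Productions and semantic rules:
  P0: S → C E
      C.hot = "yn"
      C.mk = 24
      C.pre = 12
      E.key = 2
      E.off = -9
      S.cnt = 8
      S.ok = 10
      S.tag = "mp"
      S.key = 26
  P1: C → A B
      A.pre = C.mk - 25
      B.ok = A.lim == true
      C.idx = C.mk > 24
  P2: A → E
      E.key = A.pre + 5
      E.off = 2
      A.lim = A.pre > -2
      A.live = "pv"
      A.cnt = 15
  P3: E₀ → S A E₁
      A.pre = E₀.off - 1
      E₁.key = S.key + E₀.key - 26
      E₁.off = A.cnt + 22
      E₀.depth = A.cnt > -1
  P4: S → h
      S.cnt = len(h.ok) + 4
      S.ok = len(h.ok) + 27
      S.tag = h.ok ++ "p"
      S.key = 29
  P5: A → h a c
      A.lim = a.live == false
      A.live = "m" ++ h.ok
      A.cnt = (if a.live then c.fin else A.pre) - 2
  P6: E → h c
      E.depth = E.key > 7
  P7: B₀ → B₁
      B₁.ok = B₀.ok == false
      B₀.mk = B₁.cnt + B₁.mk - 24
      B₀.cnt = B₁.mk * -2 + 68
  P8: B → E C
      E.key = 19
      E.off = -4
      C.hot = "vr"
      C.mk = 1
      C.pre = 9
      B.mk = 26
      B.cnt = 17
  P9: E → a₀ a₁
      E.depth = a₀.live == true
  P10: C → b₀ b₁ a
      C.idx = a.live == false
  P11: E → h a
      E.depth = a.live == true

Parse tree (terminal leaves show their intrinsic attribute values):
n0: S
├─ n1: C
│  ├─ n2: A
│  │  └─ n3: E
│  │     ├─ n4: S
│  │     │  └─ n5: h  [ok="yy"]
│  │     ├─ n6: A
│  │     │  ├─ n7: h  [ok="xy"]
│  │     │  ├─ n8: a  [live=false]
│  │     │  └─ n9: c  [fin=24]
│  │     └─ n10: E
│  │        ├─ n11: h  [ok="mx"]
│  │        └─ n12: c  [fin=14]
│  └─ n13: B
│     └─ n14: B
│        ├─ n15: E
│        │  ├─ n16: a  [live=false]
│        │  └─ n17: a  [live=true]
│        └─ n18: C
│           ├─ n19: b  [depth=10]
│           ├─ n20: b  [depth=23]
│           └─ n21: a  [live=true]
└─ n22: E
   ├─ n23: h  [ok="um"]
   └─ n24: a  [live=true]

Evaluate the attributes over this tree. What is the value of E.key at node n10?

1. n1.hot = "yn"  ["yn"]
2. n1.mk = 24  [24]
3. n1.pre = 12  [12]
4. n2.pre = -1  [C.mk - 25]
5. n3.key = 4  [A.pre + 5]
6. n3.off = 2  [2]
7. n5.ok = "yy"  [terminal]
8. n4.cnt = 6  [len(h.ok) + 4]
9. n4.ok = 29  [len(h.ok) + 27]
10. n4.tag = "yyp"  [h.ok ++ "p"]
11. n4.key = 29  [29]
12. n6.pre = 1  [E₀.off - 1]
13. n7.ok = "xy"  [terminal]
14. n8.live = false  [terminal]
15. n9.fin = 24  [terminal]
16. n6.lim = true  [a.live == false]
17. n6.live = "mxy"  ["m" ++ h.ok]
18. n6.cnt = -1  [(if a.live then c.fin else A.pre) - 2]
19. n10.key = 7  [S.key + E₀.key - 26]
20. n10.off = 21  [A.cnt + 22]
21. n11.ok = "mx"  [terminal]
22. n12.fin = 14  [terminal]
23. n10.depth = false  [E.key > 7]
24. n3.depth = false  [A.cnt > -1]
25. n2.lim = true  [A.pre > -2]
26. n2.live = "pv"  ["pv"]
27. n2.cnt = 15  [15]
28. n13.ok = true  [A.lim == true]
29. n14.ok = false  [B₀.ok == false]
30. n15.key = 19  [19]
31. n15.off = -4  [-4]
32. n16.live = false  [terminal]
33. n17.live = true  [terminal]
34. n15.depth = false  [a₀.live == true]
35. n18.hot = "vr"  ["vr"]
36. n18.mk = 1  [1]
37. n18.pre = 9  [9]
38. n19.depth = 10  [terminal]
39. n20.depth = 23  [terminal]
40. n21.live = true  [terminal]
41. n18.idx = false  [a.live == false]
42. n14.mk = 26  [26]
43. n14.cnt = 17  [17]
44. n13.mk = 19  [B₁.cnt + B₁.mk - 24]
45. n13.cnt = 16  [B₁.mk * -2 + 68]
46. n1.idx = false  [C.mk > 24]
47. n22.key = 2  [2]
48. n22.off = -9  [-9]
49. n23.ok = "um"  [terminal]
50. n24.live = true  [terminal]
51. n22.depth = true  [a.live == true]
52. n0.cnt = 8  [8]
53. n0.ok = 10  [10]
54. n0.tag = "mp"  ["mp"]
55. n0.key = 26  [26]

7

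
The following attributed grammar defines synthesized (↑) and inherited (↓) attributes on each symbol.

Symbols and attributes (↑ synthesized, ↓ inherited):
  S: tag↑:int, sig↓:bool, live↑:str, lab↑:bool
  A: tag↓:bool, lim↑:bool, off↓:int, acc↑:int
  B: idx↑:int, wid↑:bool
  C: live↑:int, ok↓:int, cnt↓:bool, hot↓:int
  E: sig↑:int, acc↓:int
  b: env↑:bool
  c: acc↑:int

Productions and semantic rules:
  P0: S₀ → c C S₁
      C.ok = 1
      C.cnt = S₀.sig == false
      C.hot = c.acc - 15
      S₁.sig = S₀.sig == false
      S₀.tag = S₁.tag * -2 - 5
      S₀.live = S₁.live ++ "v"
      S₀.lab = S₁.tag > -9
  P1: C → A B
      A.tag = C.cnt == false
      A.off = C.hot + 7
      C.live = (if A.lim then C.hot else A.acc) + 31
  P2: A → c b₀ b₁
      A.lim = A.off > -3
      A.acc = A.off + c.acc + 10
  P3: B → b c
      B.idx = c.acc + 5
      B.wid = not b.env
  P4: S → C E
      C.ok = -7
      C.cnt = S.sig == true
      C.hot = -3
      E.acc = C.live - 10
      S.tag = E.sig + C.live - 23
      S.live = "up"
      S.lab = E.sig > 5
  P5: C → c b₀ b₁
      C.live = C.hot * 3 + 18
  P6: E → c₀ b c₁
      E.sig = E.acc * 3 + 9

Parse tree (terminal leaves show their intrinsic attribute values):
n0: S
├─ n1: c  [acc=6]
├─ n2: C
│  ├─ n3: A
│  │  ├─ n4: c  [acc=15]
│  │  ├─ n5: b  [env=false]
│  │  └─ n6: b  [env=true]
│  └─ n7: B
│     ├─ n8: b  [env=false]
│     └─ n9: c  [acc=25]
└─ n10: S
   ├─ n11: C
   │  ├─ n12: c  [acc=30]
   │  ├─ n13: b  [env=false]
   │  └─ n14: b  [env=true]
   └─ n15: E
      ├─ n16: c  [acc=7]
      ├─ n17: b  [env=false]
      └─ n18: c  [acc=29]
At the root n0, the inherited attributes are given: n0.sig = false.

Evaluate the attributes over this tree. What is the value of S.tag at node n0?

1. n0.sig = false  [given at root]
2. n1.acc = 6  [terminal]
3. n2.ok = 1  [1]
4. n2.cnt = true  [S₀.sig == false]
5. n2.hot = -9  [c.acc - 15]
6. n3.tag = false  [C.cnt == false]
7. n3.off = -2  [C.hot + 7]
8. n4.acc = 15  [terminal]
9. n5.env = false  [terminal]
10. n6.env = true  [terminal]
11. n3.lim = true  [A.off > -3]
12. n3.acc = 23  [A.off + c.acc + 10]
13. n8.env = false  [terminal]
14. n9.acc = 25  [terminal]
15. n7.idx = 30  [c.acc + 5]
16. n7.wid = true  [not b.env]
17. n2.live = 22  [(if A.lim then C.hot else A.acc) + 31]
18. n10.sig = true  [S₀.sig == false]
19. n11.ok = -7  [-7]
20. n11.cnt = true  [S.sig == true]
21. n11.hot = -3  [-3]
22. n12.acc = 30  [terminal]
23. n13.env = false  [terminal]
24. n14.env = true  [terminal]
25. n11.live = 9  [C.hot * 3 + 18]
26. n15.acc = -1  [C.live - 10]
27. n16.acc = 7  [terminal]
28. n17.env = false  [terminal]
29. n18.acc = 29  [terminal]
30. n15.sig = 6  [E.acc * 3 + 9]
31. n10.tag = -8  [E.sig + C.live - 23]
32. n10.live = "up"  ["up"]
33. n10.lab = true  [E.sig > 5]
34. n0.tag = 11  [S₁.tag * -2 - 5]
35. n0.live = "upv"  [S₁.live ++ "v"]
36. n0.lab = true  [S₁.tag > -9]

11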